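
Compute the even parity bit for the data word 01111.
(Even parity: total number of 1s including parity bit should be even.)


Number of 1s in data: 4
Parity bit: 0

0


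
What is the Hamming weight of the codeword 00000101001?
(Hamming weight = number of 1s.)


Counting 1s in 00000101001

3


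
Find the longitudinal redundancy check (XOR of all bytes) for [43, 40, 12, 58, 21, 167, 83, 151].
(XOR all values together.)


XOR chain: 43 ^ 40 ^ 12 ^ 58 ^ 21 ^ 167 ^ 83 ^ 151 = 67

67


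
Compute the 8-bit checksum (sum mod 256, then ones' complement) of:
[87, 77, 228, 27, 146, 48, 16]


Sum = 629 mod 256 = 117
Complement = 138

138


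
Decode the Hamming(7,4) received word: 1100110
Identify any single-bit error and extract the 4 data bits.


Syndrome = 0: no error detected

Data: 0110 (no errors)


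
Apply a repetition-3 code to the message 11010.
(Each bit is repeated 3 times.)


Each bit -> 3 copies

111111000111000


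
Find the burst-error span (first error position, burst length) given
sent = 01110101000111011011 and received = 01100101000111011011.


XOR: 00010000000000000000

Burst at position 3, length 1


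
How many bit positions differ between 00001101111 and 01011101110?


XOR: 01010000001
Count of 1s: 3

3


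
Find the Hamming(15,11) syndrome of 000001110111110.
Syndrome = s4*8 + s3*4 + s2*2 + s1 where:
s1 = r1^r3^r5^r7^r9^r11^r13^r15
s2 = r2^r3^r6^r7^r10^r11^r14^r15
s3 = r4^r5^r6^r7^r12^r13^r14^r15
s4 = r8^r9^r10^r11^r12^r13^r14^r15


s1=1, s2=1, s3=1, s4=0

Syndrome = 7 (error at position 7)


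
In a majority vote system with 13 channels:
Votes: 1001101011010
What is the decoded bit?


Ones: 7 out of 13
Threshold: 7

1 (7/13 voted 1)


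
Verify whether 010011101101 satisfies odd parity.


Number of 1s: 7

Yes, parity is correct (7 ones)


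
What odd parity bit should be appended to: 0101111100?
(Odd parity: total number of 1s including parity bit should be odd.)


Number of 1s in data: 6
Parity bit: 1

1


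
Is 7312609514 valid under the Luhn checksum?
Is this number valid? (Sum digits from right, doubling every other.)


Luhn sum = 35
35 mod 10 = 5

Invalid (Luhn sum mod 10 = 5)


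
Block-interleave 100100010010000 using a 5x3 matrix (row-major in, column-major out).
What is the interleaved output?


Matrix:
  100
  100
  010
  010
  000
Read columns: 110000011000000

110000011000000


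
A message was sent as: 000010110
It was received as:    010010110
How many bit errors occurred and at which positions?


XOR: 010000000

1 error(s) at position(s): 1


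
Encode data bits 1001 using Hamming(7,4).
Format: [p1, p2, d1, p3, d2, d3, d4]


Parity bits: p1=0, p2=0, p3=1

0011001


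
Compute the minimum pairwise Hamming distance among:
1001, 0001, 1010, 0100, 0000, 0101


Comparing all pairs, minimum distance: 1
Can detect 0 errors, correct 0 errors

1


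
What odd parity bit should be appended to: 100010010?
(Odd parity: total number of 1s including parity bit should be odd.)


Number of 1s in data: 3
Parity bit: 0

0


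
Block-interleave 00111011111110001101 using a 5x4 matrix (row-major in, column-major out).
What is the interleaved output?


Matrix:
  0011
  1011
  1111
  1000
  1101
Read columns: 01111001011110011101

01111001011110011101


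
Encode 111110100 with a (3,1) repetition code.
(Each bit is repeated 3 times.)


Each bit -> 3 copies

111111111111111000111000000


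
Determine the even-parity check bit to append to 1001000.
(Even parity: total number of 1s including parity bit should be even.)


Number of 1s in data: 2
Parity bit: 0

0


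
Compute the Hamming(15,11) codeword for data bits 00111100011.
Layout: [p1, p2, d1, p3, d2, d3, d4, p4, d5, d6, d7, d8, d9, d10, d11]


Parity bits: p1=1, p2=1, p3=0, p4=0

110001101100011


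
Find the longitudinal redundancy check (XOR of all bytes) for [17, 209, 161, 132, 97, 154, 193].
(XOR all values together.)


XOR chain: 17 ^ 209 ^ 161 ^ 132 ^ 97 ^ 154 ^ 193 = 223

223


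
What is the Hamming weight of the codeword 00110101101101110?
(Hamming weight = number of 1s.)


Counting 1s in 00110101101101110

10


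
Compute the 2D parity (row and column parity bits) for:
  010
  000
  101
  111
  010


Row parities: 10011
Column parities: 010

Row P: 10011, Col P: 010, Corner: 1


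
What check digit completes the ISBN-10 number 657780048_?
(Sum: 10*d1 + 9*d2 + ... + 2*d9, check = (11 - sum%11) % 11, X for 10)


Weighted sum: 286
286 mod 11 = 0

Check digit: 0


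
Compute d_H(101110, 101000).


XOR: 000110
Count of 1s: 2

2


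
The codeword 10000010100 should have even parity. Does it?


Number of 1s: 3

No, parity error (3 ones)


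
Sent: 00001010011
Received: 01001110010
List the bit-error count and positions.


XOR: 01000100001

3 error(s) at position(s): 1, 5, 10


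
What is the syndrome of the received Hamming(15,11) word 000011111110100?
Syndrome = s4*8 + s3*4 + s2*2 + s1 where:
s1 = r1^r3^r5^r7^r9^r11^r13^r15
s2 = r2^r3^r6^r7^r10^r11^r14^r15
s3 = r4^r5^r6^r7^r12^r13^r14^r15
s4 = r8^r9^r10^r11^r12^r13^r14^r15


s1=1, s2=0, s3=0, s4=1

Syndrome = 9 (error at position 9)


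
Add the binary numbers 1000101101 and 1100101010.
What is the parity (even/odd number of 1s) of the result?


1000101101 = 557
1100101010 = 810
Sum = 1367 = 10101010111
1s count = 7

odd parity (7 ones in 10101010111)


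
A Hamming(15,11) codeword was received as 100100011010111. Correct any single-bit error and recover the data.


Syndrome = 3: error at position 3

Data: 10001010111 (corrected bit 3)


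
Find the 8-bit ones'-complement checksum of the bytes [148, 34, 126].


Sum = 308 mod 256 = 52
Complement = 203

203


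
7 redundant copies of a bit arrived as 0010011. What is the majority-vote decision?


Ones: 3 out of 7
Threshold: 4

0 (3/7 voted 1)


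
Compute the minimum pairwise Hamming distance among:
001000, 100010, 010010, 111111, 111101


Comparing all pairs, minimum distance: 1
Can detect 0 errors, correct 0 errors

1


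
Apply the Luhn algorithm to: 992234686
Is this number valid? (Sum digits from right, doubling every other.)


Luhn sum = 54
54 mod 10 = 4

Invalid (Luhn sum mod 10 = 4)


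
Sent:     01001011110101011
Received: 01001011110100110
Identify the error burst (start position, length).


XOR: 00000000000001101

Burst at position 13, length 4


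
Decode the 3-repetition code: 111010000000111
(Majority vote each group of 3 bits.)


Groups: 111, 010, 000, 000, 111
Majority votes: 10001

10001


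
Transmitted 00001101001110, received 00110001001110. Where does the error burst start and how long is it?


XOR: 00111100000000

Burst at position 2, length 4


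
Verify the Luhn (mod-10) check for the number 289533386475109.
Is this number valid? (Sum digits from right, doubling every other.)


Luhn sum = 70
70 mod 10 = 0

Valid (Luhn sum mod 10 = 0)


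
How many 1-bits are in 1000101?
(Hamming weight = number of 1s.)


Counting 1s in 1000101

3


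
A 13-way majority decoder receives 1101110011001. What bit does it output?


Ones: 8 out of 13
Threshold: 7

1 (8/13 voted 1)


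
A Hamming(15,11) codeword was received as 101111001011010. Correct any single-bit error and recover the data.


Syndrome = 5: error at position 5

Data: 10101011010 (corrected bit 5)


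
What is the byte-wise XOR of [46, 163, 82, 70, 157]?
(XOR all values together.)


XOR chain: 46 ^ 163 ^ 82 ^ 70 ^ 157 = 4

4


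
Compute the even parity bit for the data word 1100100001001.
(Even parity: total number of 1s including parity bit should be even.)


Number of 1s in data: 5
Parity bit: 1

1


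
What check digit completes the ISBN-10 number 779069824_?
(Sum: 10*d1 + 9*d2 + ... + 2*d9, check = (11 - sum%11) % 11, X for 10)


Weighted sum: 332
332 mod 11 = 2

Check digit: 9


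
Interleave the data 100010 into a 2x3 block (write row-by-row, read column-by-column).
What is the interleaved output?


Matrix:
  100
  010
Read columns: 100100

100100


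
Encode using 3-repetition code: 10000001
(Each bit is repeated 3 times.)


Each bit -> 3 copies

111000000000000000000111


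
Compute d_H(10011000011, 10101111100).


XOR: 00110111111
Count of 1s: 8

8


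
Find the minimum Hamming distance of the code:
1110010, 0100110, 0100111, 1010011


Comparing all pairs, minimum distance: 1
Can detect 0 errors, correct 0 errors

1


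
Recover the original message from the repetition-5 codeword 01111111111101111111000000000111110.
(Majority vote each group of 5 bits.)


Groups: 01111, 11111, 11011, 11111, 00000, 00001, 11110
Majority votes: 1111001

1111001


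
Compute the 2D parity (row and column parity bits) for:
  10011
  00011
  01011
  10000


Row parities: 1011
Column parities: 01011

Row P: 1011, Col P: 01011, Corner: 1


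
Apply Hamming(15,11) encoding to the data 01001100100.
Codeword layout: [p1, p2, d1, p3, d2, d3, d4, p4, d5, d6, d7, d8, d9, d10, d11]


Parity bits: p1=1, p2=1, p3=0, p4=1

110010011100100


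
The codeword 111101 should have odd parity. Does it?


Number of 1s: 5

Yes, parity is correct (5 ones)


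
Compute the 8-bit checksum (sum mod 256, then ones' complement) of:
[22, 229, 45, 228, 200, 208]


Sum = 932 mod 256 = 164
Complement = 91

91


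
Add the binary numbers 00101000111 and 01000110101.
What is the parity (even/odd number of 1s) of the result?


00101000111 = 327
01000110101 = 565
Sum = 892 = 1101111100
1s count = 7

odd parity (7 ones in 1101111100)


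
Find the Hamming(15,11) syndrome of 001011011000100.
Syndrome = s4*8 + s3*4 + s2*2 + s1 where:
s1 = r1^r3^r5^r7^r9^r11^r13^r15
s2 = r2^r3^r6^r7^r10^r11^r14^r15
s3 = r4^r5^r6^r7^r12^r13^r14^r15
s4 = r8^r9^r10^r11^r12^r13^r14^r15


s1=0, s2=0, s3=1, s4=1

Syndrome = 12 (error at position 12)


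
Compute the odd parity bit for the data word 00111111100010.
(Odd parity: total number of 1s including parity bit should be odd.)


Number of 1s in data: 8
Parity bit: 1

1


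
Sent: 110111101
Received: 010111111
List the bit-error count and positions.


XOR: 100000010

2 error(s) at position(s): 0, 7


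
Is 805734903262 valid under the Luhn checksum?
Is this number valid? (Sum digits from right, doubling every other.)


Luhn sum = 47
47 mod 10 = 7

Invalid (Luhn sum mod 10 = 7)


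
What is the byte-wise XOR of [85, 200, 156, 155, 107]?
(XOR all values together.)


XOR chain: 85 ^ 200 ^ 156 ^ 155 ^ 107 = 241

241


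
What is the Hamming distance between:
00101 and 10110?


XOR: 10011
Count of 1s: 3

3


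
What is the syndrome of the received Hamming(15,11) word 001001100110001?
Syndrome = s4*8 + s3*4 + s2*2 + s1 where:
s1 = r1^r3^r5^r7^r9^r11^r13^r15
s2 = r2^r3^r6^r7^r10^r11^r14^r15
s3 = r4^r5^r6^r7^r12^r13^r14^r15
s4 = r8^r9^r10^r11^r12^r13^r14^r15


s1=0, s2=0, s3=1, s4=1

Syndrome = 12 (error at position 12)


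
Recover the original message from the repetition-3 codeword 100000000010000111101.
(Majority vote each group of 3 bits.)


Groups: 100, 000, 000, 010, 000, 111, 101
Majority votes: 0000011

0000011


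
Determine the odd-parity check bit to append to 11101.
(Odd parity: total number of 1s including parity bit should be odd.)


Number of 1s in data: 4
Parity bit: 1

1


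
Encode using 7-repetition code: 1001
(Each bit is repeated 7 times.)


Each bit -> 7 copies

1111111000000000000001111111


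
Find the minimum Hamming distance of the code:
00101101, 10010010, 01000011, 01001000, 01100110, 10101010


Comparing all pairs, minimum distance: 3
Can detect 2 errors, correct 1 errors

3


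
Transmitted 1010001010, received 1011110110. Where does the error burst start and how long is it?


XOR: 0001111100

Burst at position 3, length 5


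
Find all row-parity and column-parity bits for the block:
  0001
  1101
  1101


Row parities: 111
Column parities: 0001

Row P: 111, Col P: 0001, Corner: 1


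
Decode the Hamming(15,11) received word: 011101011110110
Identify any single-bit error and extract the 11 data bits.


Syndrome = 0: no error detected

Data: 10101110110 (no errors)


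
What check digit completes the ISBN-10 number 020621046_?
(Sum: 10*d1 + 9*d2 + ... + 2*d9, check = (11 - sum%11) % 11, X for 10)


Weighted sum: 101
101 mod 11 = 2

Check digit: 9


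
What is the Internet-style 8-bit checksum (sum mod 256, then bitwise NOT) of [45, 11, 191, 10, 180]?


Sum = 437 mod 256 = 181
Complement = 74

74


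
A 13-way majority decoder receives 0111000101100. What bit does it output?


Ones: 6 out of 13
Threshold: 7

0 (6/13 voted 1)


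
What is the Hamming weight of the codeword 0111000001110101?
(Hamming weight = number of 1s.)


Counting 1s in 0111000001110101

8


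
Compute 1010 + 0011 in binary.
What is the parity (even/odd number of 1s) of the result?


1010 = 10
0011 = 3
Sum = 13 = 1101
1s count = 3

odd parity (3 ones in 1101)


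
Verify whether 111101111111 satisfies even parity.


Number of 1s: 11

No, parity error (11 ones)


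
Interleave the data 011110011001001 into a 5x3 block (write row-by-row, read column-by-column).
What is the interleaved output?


Matrix:
  011
  110
  011
  001
  001
Read columns: 010001110010111

010001110010111


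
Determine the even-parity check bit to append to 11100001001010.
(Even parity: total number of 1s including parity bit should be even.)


Number of 1s in data: 6
Parity bit: 0

0


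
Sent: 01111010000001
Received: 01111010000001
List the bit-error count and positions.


XOR: 00000000000000

0 errors (received matches sent)


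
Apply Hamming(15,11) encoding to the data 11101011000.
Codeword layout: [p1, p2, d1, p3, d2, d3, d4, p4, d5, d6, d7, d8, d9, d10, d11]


Parity bits: p1=0, p2=1, p3=1, p4=1

011111011011000


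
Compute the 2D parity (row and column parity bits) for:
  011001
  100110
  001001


Row parities: 110
Column parities: 110110

Row P: 110, Col P: 110110, Corner: 0


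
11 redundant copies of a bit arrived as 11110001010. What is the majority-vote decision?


Ones: 6 out of 11
Threshold: 6

1 (6/11 voted 1)


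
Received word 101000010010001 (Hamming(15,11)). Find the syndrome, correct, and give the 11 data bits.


Syndrome = 14: error at position 14

Data: 10000010011 (corrected bit 14)


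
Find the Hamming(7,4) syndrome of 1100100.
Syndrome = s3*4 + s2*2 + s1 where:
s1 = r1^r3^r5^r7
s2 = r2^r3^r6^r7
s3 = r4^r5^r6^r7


s1=0, s2=1, s3=1

Syndrome = 6 (error at position 6)


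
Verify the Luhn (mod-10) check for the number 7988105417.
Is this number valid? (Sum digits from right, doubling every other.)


Luhn sum = 45
45 mod 10 = 5

Invalid (Luhn sum mod 10 = 5)


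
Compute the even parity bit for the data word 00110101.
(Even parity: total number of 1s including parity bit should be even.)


Number of 1s in data: 4
Parity bit: 0

0


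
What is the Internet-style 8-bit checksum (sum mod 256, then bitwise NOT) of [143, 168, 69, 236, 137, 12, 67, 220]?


Sum = 1052 mod 256 = 28
Complement = 227

227


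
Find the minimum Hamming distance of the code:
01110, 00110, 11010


Comparing all pairs, minimum distance: 1
Can detect 0 errors, correct 0 errors

1


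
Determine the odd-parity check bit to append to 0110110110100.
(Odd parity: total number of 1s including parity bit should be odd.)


Number of 1s in data: 7
Parity bit: 0

0


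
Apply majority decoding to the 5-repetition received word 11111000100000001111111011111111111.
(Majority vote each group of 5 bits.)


Groups: 11111, 00010, 00000, 01111, 11101, 11111, 11111
Majority votes: 1001111

1001111


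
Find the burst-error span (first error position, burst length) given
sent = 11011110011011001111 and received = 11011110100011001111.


XOR: 00000000111000000000

Burst at position 8, length 3


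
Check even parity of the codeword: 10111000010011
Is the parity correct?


Number of 1s: 7

No, parity error (7 ones)


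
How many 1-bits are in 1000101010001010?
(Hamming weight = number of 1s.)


Counting 1s in 1000101010001010

6


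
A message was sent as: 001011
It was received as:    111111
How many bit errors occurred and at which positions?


XOR: 110100

3 error(s) at position(s): 0, 1, 3


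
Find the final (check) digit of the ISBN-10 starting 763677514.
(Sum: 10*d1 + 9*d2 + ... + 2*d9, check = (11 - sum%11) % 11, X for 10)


Weighted sum: 298
298 mod 11 = 1

Check digit: X


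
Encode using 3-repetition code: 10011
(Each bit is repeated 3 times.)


Each bit -> 3 copies

111000000111111


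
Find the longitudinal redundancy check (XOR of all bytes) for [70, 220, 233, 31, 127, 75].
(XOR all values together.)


XOR chain: 70 ^ 220 ^ 233 ^ 31 ^ 127 ^ 75 = 88

88


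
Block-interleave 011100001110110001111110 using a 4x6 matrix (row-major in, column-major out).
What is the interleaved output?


Matrix:
  011100
  001110
  110001
  111110
Read columns: 001110111101110101010010

001110111101110101010010


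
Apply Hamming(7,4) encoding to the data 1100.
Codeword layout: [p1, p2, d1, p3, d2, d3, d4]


Parity bits: p1=0, p2=1, p3=1

0111100


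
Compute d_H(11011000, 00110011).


XOR: 11101011
Count of 1s: 6

6


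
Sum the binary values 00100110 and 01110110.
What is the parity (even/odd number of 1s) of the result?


00100110 = 38
01110110 = 118
Sum = 156 = 10011100
1s count = 4

even parity (4 ones in 10011100)


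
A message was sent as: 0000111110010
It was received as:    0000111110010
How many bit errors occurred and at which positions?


XOR: 0000000000000

0 errors (received matches sent)


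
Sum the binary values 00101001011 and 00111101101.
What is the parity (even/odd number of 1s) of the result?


00101001011 = 331
00111101101 = 493
Sum = 824 = 1100111000
1s count = 5

odd parity (5 ones in 1100111000)


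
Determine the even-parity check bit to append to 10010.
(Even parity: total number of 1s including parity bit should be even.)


Number of 1s in data: 2
Parity bit: 0

0


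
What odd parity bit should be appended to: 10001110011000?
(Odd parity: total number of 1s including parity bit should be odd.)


Number of 1s in data: 6
Parity bit: 1

1


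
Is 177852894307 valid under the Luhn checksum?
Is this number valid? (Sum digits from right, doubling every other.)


Luhn sum = 59
59 mod 10 = 9

Invalid (Luhn sum mod 10 = 9)


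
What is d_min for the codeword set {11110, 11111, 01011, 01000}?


Comparing all pairs, minimum distance: 1
Can detect 0 errors, correct 0 errors

1


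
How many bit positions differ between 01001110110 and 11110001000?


XOR: 10111111110
Count of 1s: 9

9


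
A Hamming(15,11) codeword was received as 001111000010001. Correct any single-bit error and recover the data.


Syndrome = 0: no error detected

Data: 11100010001 (no errors)


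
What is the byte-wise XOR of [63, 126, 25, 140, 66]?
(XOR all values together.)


XOR chain: 63 ^ 126 ^ 25 ^ 140 ^ 66 = 150

150


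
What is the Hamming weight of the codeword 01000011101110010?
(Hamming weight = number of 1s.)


Counting 1s in 01000011101110010

8


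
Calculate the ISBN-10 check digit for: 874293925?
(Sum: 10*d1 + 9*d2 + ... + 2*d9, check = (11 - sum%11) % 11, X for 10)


Weighted sum: 310
310 mod 11 = 2

Check digit: 9


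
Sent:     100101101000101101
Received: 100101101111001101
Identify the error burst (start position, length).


XOR: 000000000111100000

Burst at position 9, length 4


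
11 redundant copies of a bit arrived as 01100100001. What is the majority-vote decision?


Ones: 4 out of 11
Threshold: 6

0 (4/11 voted 1)


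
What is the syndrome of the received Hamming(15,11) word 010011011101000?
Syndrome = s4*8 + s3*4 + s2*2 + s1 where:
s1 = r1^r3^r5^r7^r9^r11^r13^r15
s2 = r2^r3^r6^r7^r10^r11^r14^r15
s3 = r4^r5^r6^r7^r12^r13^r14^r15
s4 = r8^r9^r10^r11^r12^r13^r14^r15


s1=0, s2=1, s3=1, s4=0

Syndrome = 6 (error at position 6)


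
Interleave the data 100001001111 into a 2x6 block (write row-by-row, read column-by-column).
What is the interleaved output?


Matrix:
  100001
  001111
Read columns: 100001010111

100001010111


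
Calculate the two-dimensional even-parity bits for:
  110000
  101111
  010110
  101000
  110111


Row parities: 01101
Column parities: 010110

Row P: 01101, Col P: 010110, Corner: 1


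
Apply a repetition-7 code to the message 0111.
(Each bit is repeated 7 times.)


Each bit -> 7 copies

0000000111111111111111111111


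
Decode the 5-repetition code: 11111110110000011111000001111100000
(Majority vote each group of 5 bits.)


Groups: 11111, 11011, 00000, 11111, 00000, 11111, 00000
Majority votes: 1101010

1101010


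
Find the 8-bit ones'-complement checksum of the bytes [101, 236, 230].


Sum = 567 mod 256 = 55
Complement = 200

200


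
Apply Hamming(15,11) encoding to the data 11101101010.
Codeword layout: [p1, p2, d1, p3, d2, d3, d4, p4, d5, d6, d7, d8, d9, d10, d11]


Parity bits: p1=1, p2=0, p3=0, p4=0

101011001101010


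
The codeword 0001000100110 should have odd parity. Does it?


Number of 1s: 4

No, parity error (4 ones)


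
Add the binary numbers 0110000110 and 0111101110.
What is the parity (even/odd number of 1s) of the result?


0110000110 = 390
0111101110 = 494
Sum = 884 = 1101110100
1s count = 6

even parity (6 ones in 1101110100)


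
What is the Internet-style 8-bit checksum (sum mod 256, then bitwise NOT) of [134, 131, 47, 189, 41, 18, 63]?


Sum = 623 mod 256 = 111
Complement = 144

144


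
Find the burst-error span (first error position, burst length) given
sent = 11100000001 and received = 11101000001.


XOR: 00001000000

Burst at position 4, length 1


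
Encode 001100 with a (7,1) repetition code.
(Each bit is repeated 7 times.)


Each bit -> 7 copies

000000000000001111111111111100000000000000


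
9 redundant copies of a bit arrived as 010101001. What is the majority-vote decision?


Ones: 4 out of 9
Threshold: 5

0 (4/9 voted 1)


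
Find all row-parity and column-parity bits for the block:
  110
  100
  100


Row parities: 011
Column parities: 110

Row P: 011, Col P: 110, Corner: 0


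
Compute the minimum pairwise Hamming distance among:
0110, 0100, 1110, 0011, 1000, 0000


Comparing all pairs, minimum distance: 1
Can detect 0 errors, correct 0 errors

1


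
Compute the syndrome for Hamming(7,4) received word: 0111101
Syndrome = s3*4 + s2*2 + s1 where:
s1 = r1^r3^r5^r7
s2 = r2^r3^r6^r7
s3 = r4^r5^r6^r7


s1=1, s2=1, s3=1

Syndrome = 7 (error at position 7)


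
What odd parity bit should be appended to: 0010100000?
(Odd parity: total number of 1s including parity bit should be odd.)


Number of 1s in data: 2
Parity bit: 1

1


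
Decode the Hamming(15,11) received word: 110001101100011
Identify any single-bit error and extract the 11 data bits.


Syndrome = 0: no error detected

Data: 00111100011 (no errors)


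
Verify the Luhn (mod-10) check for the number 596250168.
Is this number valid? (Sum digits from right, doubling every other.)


Luhn sum = 41
41 mod 10 = 1

Invalid (Luhn sum mod 10 = 1)


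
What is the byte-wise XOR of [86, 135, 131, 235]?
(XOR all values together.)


XOR chain: 86 ^ 135 ^ 131 ^ 235 = 185

185


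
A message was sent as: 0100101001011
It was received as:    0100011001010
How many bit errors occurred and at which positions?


XOR: 0000110000001

3 error(s) at position(s): 4, 5, 12


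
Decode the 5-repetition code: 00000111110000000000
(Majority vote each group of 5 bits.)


Groups: 00000, 11111, 00000, 00000
Majority votes: 0100

0100


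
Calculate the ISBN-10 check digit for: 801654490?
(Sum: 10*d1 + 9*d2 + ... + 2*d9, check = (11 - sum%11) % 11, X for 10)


Weighted sum: 223
223 mod 11 = 3

Check digit: 8


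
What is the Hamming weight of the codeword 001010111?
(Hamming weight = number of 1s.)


Counting 1s in 001010111

5


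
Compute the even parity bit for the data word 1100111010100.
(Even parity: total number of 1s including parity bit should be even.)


Number of 1s in data: 7
Parity bit: 1

1


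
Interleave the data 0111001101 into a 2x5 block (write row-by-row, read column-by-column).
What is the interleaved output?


Matrix:
  01110
  01101
Read columns: 0011111001

0011111001


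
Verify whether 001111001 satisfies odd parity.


Number of 1s: 5

Yes, parity is correct (5 ones)


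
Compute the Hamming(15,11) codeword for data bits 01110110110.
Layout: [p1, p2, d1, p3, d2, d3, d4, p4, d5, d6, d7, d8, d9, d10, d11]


Parity bits: p1=0, p2=1, p3=1, p4=0

010111100110110


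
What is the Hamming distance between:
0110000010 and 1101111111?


XOR: 1011111101
Count of 1s: 8

8


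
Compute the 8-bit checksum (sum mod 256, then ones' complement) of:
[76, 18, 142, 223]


Sum = 459 mod 256 = 203
Complement = 52

52


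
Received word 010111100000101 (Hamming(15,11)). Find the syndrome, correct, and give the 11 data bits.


Syndrome = 0: no error detected

Data: 01110000101 (no errors)


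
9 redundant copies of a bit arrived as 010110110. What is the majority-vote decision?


Ones: 5 out of 9
Threshold: 5

1 (5/9 voted 1)


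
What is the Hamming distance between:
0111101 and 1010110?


XOR: 1101011
Count of 1s: 5

5


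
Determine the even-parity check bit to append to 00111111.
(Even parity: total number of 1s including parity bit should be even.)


Number of 1s in data: 6
Parity bit: 0

0


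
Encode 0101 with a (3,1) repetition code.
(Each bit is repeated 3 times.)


Each bit -> 3 copies

000111000111


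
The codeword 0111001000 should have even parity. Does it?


Number of 1s: 4

Yes, parity is correct (4 ones)


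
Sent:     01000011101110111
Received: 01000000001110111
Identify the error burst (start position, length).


XOR: 00000011100000000

Burst at position 6, length 3


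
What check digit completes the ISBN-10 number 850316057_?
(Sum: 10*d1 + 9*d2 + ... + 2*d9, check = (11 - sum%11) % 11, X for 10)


Weighted sum: 211
211 mod 11 = 2

Check digit: 9


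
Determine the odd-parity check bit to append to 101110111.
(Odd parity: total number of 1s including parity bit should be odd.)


Number of 1s in data: 7
Parity bit: 0

0


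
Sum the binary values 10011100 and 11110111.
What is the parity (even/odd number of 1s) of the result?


10011100 = 156
11110111 = 247
Sum = 403 = 110010011
1s count = 5

odd parity (5 ones in 110010011)


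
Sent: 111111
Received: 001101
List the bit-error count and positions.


XOR: 110010

3 error(s) at position(s): 0, 1, 4


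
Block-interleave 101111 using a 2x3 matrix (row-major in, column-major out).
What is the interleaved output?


Matrix:
  101
  111
Read columns: 110111

110111


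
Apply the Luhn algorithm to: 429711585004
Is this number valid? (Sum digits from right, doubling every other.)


Luhn sum = 43
43 mod 10 = 3

Invalid (Luhn sum mod 10 = 3)


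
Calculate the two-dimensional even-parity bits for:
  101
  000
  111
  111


Row parities: 0011
Column parities: 101

Row P: 0011, Col P: 101, Corner: 0


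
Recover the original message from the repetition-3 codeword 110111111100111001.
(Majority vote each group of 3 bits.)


Groups: 110, 111, 111, 100, 111, 001
Majority votes: 111010

111010


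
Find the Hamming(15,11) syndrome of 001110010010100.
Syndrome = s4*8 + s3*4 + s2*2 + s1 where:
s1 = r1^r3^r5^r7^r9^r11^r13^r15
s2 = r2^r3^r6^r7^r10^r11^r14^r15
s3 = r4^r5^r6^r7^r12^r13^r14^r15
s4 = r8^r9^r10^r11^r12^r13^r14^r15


s1=0, s2=0, s3=1, s4=1

Syndrome = 12 (error at position 12)


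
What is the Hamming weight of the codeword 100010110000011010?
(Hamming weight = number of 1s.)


Counting 1s in 100010110000011010

7


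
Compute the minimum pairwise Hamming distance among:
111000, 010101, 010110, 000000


Comparing all pairs, minimum distance: 2
Can detect 1 errors, correct 0 errors

2


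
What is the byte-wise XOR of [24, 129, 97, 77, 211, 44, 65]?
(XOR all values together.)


XOR chain: 24 ^ 129 ^ 97 ^ 77 ^ 211 ^ 44 ^ 65 = 11

11


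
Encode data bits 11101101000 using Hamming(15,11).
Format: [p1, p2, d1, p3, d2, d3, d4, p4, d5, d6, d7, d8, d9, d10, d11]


Parity bits: p1=1, p2=1, p3=1, p4=1

111111011101000


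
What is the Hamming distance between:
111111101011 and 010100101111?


XOR: 101011000100
Count of 1s: 5

5


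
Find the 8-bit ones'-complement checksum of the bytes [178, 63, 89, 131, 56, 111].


Sum = 628 mod 256 = 116
Complement = 139

139


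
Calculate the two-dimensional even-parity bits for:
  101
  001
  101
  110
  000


Row parities: 01000
Column parities: 111

Row P: 01000, Col P: 111, Corner: 1


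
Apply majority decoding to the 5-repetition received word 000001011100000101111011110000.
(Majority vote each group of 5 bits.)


Groups: 00000, 10111, 00000, 10111, 10111, 10000
Majority votes: 010110

010110


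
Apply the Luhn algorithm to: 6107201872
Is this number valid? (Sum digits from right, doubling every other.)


Luhn sum = 32
32 mod 10 = 2

Invalid (Luhn sum mod 10 = 2)


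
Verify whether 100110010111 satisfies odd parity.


Number of 1s: 7

Yes, parity is correct (7 ones)


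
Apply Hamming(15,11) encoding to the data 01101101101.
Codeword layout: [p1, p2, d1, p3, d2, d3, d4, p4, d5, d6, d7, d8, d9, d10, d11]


Parity bits: p1=0, p2=1, p3=1, p4=1

010111011101101


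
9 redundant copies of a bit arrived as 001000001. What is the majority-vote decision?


Ones: 2 out of 9
Threshold: 5

0 (2/9 voted 1)


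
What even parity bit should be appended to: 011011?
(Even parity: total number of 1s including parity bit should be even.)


Number of 1s in data: 4
Parity bit: 0

0


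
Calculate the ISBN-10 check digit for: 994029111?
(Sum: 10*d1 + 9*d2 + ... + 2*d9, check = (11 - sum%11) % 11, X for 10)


Weighted sum: 269
269 mod 11 = 5

Check digit: 6


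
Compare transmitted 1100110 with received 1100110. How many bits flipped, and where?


XOR: 0000000

0 errors (received matches sent)


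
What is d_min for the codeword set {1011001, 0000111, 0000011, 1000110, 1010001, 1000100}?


Comparing all pairs, minimum distance: 1
Can detect 0 errors, correct 0 errors

1


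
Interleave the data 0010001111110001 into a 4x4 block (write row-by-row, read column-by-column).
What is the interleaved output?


Matrix:
  0010
  0011
  1111
  0001
Read columns: 0010001011100111

0010001011100111


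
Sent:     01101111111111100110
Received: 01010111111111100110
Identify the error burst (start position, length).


XOR: 00111000000000000000

Burst at position 2, length 3


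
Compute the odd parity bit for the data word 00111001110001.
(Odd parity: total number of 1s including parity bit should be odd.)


Number of 1s in data: 7
Parity bit: 0

0


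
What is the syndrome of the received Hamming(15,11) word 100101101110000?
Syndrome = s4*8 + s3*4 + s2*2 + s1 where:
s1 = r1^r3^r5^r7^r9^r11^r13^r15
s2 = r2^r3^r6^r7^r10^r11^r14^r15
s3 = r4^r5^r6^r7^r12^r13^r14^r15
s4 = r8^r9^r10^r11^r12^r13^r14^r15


s1=0, s2=0, s3=1, s4=1

Syndrome = 12 (error at position 12)


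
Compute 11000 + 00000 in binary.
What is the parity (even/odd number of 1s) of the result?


11000 = 24
00000 = 0
Sum = 24 = 11000
1s count = 2

even parity (2 ones in 11000)


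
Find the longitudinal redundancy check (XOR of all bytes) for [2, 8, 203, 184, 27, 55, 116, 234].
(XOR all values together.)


XOR chain: 2 ^ 8 ^ 203 ^ 184 ^ 27 ^ 55 ^ 116 ^ 234 = 203

203


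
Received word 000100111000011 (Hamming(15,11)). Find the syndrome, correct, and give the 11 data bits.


Syndrome = 3: error at position 3

Data: 10011000011 (corrected bit 3)


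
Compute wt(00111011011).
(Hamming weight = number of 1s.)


Counting 1s in 00111011011

7


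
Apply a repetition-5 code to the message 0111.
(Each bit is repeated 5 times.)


Each bit -> 5 copies

00000111111111111111


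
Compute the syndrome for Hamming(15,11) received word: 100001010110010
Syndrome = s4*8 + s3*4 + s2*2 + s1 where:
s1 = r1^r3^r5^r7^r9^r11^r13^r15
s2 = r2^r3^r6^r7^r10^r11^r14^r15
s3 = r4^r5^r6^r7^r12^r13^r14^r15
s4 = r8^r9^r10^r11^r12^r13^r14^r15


s1=0, s2=0, s3=0, s4=0

Syndrome = 0 (no error)


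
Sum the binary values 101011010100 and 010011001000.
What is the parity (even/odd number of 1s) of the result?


101011010100 = 2772
010011001000 = 1224
Sum = 3996 = 111110011100
1s count = 8

even parity (8 ones in 111110011100)


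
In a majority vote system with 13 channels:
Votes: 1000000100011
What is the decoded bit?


Ones: 4 out of 13
Threshold: 7

0 (4/13 voted 1)


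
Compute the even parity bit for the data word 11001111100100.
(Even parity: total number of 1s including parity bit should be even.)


Number of 1s in data: 8
Parity bit: 0

0


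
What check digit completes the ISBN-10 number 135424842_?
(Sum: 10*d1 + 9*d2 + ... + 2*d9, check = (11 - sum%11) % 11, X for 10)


Weighted sum: 185
185 mod 11 = 9

Check digit: 2


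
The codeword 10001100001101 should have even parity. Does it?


Number of 1s: 6

Yes, parity is correct (6 ones)


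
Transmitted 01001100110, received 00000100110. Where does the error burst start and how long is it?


XOR: 01001000000

Burst at position 1, length 4


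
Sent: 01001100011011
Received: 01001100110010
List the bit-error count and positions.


XOR: 00000000101001

3 error(s) at position(s): 8, 10, 13


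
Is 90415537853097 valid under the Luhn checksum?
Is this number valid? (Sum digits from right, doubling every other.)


Luhn sum = 71
71 mod 10 = 1

Invalid (Luhn sum mod 10 = 1)


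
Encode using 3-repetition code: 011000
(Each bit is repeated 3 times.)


Each bit -> 3 copies

000111111000000000


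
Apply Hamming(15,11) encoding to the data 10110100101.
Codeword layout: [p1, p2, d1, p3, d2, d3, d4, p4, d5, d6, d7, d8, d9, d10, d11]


Parity bits: p1=0, p2=1, p3=0, p4=1

011001110100101


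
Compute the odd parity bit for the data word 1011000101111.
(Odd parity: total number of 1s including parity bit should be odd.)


Number of 1s in data: 8
Parity bit: 1

1


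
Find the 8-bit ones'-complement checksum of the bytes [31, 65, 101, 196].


Sum = 393 mod 256 = 137
Complement = 118

118


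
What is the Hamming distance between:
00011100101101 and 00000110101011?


XOR: 00011010000110
Count of 1s: 5

5


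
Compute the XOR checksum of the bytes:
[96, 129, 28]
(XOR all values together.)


XOR chain: 96 ^ 129 ^ 28 = 253

253


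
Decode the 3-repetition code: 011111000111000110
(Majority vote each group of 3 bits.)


Groups: 011, 111, 000, 111, 000, 110
Majority votes: 110101

110101


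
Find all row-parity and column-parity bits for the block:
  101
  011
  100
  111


Row parities: 0011
Column parities: 101

Row P: 0011, Col P: 101, Corner: 0


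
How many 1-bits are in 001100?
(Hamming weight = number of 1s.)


Counting 1s in 001100

2


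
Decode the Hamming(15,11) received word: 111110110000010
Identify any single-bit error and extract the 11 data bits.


Syndrome = 0: no error detected

Data: 11010000010 (no errors)


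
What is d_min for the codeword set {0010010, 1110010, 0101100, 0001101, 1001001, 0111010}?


Comparing all pairs, minimum distance: 2
Can detect 1 errors, correct 0 errors

2


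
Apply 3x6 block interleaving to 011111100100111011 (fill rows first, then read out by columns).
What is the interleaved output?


Matrix:
  011111
  100100
  111011
Read columns: 011101101110101101

011101101110101101


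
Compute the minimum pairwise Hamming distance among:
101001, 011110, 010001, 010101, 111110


Comparing all pairs, minimum distance: 1
Can detect 0 errors, correct 0 errors

1


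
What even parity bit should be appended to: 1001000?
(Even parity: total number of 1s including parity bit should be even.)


Number of 1s in data: 2
Parity bit: 0

0


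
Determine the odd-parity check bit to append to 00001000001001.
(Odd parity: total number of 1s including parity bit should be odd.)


Number of 1s in data: 3
Parity bit: 0

0


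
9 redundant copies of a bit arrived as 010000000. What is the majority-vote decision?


Ones: 1 out of 9
Threshold: 5

0 (1/9 voted 1)


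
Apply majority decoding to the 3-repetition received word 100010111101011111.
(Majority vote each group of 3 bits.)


Groups: 100, 010, 111, 101, 011, 111
Majority votes: 001111

001111


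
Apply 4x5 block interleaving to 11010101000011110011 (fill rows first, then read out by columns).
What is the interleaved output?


Matrix:
  11010
  10100
  00111
  10011
Read columns: 11011000011010110011

11011000011010110011


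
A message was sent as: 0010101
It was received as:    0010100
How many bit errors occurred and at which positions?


XOR: 0000001

1 error(s) at position(s): 6


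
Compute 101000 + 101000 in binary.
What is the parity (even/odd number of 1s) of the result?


101000 = 40
101000 = 40
Sum = 80 = 1010000
1s count = 2

even parity (2 ones in 1010000)


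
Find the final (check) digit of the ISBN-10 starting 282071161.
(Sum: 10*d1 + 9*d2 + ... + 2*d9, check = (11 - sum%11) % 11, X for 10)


Weighted sum: 179
179 mod 11 = 3

Check digit: 8


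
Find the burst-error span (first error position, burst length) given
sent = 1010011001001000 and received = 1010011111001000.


XOR: 0000000110000000

Burst at position 7, length 2


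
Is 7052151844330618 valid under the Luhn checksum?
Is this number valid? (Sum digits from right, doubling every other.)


Luhn sum = 62
62 mod 10 = 2

Invalid (Luhn sum mod 10 = 2)


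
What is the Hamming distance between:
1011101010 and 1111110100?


XOR: 0100011110
Count of 1s: 5

5


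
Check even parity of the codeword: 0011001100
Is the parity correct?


Number of 1s: 4

Yes, parity is correct (4 ones)


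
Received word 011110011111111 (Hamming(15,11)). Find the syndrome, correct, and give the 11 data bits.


Syndrome = 0: no error detected

Data: 11001111111 (no errors)


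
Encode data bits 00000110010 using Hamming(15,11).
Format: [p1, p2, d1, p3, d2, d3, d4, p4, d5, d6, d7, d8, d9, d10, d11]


Parity bits: p1=1, p2=1, p3=1, p4=1

110100010110010


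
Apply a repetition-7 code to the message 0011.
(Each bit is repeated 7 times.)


Each bit -> 7 copies

0000000000000011111111111111


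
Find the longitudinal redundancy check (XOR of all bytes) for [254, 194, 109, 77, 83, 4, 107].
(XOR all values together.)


XOR chain: 254 ^ 194 ^ 109 ^ 77 ^ 83 ^ 4 ^ 107 = 32

32


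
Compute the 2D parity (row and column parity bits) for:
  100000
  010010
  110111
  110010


Row parities: 1011
Column parities: 110111

Row P: 1011, Col P: 110111, Corner: 1


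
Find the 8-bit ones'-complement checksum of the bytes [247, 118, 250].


Sum = 615 mod 256 = 103
Complement = 152

152


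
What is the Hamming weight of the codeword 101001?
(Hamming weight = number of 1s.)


Counting 1s in 101001

3


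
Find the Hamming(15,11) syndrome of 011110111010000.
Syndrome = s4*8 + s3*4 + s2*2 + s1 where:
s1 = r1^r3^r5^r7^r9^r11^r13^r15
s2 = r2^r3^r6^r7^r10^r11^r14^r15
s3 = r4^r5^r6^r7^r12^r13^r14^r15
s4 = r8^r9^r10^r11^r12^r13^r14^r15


s1=1, s2=0, s3=1, s4=1

Syndrome = 13 (error at position 13)
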